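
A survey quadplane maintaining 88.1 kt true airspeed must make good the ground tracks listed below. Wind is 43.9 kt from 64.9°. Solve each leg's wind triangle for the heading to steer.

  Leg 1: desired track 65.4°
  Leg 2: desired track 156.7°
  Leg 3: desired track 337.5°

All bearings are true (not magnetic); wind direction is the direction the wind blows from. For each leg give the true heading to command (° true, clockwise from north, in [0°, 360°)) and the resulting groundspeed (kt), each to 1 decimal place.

Leg 1: heading=65.2°, groundspeed=44.2 kt
Leg 2: heading=126.8°, groundspeed=77.8 kt
Leg 3: heading=7.4°, groundspeed=74.4 kt

Leg 1: desired track 65.4°; wind correction -0.2° → command heading 65.2°, groundspeed 44.2 kt
Leg 2: desired track 156.7°; wind correction -29.9° → command heading 126.8°, groundspeed 77.8 kt
Leg 3: desired track 337.5°; wind correction +29.9° → command heading 7.4°, groundspeed 74.4 kt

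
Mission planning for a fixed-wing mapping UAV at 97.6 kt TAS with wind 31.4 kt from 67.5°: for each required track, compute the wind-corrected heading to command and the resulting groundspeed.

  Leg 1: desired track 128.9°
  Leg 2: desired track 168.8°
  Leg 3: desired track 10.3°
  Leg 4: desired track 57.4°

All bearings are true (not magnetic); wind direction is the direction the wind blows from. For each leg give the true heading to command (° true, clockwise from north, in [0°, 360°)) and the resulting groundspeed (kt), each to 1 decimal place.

Leg 1: desired track 128.9°; wind correction -16.4° → command heading 112.5°, groundspeed 78.6 kt
Leg 2: desired track 168.8°; wind correction -18.4° → command heading 150.4°, groundspeed 98.8 kt
Leg 3: desired track 10.3°; wind correction +15.7° → command heading 26.0°, groundspeed 77.0 kt
Leg 4: desired track 57.4°; wind correction +3.2° → command heading 60.6°, groundspeed 66.5 kt

Leg 1: heading=112.5°, groundspeed=78.6 kt
Leg 2: heading=150.4°, groundspeed=98.8 kt
Leg 3: heading=26.0°, groundspeed=77.0 kt
Leg 4: heading=60.6°, groundspeed=66.5 kt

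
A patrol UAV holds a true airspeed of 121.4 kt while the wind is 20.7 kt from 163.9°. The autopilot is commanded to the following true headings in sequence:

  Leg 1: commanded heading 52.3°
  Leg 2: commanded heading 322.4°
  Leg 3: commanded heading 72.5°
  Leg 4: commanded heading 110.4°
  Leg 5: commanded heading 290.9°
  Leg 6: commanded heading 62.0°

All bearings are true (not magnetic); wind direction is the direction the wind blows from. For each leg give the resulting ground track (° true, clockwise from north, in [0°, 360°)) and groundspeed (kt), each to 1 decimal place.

Leg 1: heading 52.3°; drift -8.5° → track 43.8°, groundspeed 130.4 kt
Leg 2: heading 322.4°; drift +3.1° → track 325.5°, groundspeed 140.9 kt
Leg 3: heading 72.5°; drift -9.6° → track 62.9°, groundspeed 123.6 kt
Leg 4: heading 110.4°; drift -8.7° → track 101.7°, groundspeed 110.3 kt
Leg 5: heading 290.9°; drift +7.0° → track 297.9°, groundspeed 134.9 kt
Leg 6: heading 62.0°; drift -9.2° → track 52.8°, groundspeed 127.3 kt

Leg 1: track=43.8°, groundspeed=130.4 kt
Leg 2: track=325.5°, groundspeed=140.9 kt
Leg 3: track=62.9°, groundspeed=123.6 kt
Leg 4: track=101.7°, groundspeed=110.3 kt
Leg 5: track=297.9°, groundspeed=134.9 kt
Leg 6: track=52.8°, groundspeed=127.3 kt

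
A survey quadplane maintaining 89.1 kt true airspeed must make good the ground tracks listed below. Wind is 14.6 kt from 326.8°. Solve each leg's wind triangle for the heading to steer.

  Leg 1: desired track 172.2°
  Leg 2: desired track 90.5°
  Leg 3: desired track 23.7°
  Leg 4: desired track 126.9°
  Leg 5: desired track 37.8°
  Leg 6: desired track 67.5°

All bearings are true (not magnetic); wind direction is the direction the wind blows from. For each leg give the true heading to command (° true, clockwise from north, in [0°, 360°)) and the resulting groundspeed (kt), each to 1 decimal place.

Leg 1: desired track 172.2°; wind correction +4.0° → command heading 176.2°, groundspeed 102.1 kt
Leg 2: desired track 90.5°; wind correction -7.8° → command heading 82.7°, groundspeed 96.4 kt
Leg 3: desired track 23.7°; wind correction -7.9° → command heading 15.8°, groundspeed 80.3 kt
Leg 4: desired track 126.9°; wind correction -3.2° → command heading 123.7°, groundspeed 102.7 kt
Leg 5: desired track 37.8°; wind correction -8.9° → command heading 28.9°, groundspeed 83.3 kt
Leg 6: desired track 67.5°; wind correction -9.3° → command heading 58.2°, groundspeed 90.6 kt

Leg 1: heading=176.2°, groundspeed=102.1 kt
Leg 2: heading=82.7°, groundspeed=96.4 kt
Leg 3: heading=15.8°, groundspeed=80.3 kt
Leg 4: heading=123.7°, groundspeed=102.7 kt
Leg 5: heading=28.9°, groundspeed=83.3 kt
Leg 6: heading=58.2°, groundspeed=90.6 kt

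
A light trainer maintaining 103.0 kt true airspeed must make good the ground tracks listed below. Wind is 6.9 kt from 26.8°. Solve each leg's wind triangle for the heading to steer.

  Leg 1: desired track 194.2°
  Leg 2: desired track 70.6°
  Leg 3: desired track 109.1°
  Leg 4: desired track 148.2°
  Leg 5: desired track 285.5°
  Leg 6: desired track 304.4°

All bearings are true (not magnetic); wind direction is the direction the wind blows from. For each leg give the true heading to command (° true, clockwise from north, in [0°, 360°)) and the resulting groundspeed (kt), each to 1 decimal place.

Leg 1: heading=193.4°, groundspeed=109.7 kt
Leg 2: heading=67.9°, groundspeed=97.9 kt
Leg 3: heading=105.3°, groundspeed=101.8 kt
Leg 4: heading=144.9°, groundspeed=106.4 kt
Leg 5: heading=289.3°, groundspeed=104.1 kt
Leg 6: heading=308.2°, groundspeed=101.9 kt

Leg 1: desired track 194.2°; wind correction -0.8° → command heading 193.4°, groundspeed 109.7 kt
Leg 2: desired track 70.6°; wind correction -2.7° → command heading 67.9°, groundspeed 97.9 kt
Leg 3: desired track 109.1°; wind correction -3.8° → command heading 105.3°, groundspeed 101.8 kt
Leg 4: desired track 148.2°; wind correction -3.3° → command heading 144.9°, groundspeed 106.4 kt
Leg 5: desired track 285.5°; wind correction +3.8° → command heading 289.3°, groundspeed 104.1 kt
Leg 6: desired track 304.4°; wind correction +3.8° → command heading 308.2°, groundspeed 101.9 kt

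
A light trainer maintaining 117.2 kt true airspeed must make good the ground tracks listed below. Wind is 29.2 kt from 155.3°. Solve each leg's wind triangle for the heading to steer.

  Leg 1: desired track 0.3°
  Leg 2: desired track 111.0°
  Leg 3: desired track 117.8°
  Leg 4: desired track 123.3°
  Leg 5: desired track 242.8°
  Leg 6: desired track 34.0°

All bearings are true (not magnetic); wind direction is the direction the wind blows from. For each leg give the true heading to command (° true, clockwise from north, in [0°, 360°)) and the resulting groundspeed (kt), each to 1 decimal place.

Leg 1: heading=6.3°, groundspeed=143.0 kt
Leg 2: heading=121.0°, groundspeed=94.5 kt
Leg 3: heading=126.5°, groundspeed=92.7 kt
Leg 4: heading=130.9°, groundspeed=91.4 kt
Leg 5: heading=228.4°, groundspeed=112.2 kt
Leg 6: heading=46.3°, groundspeed=129.7 kt

Leg 1: desired track 0.3°; wind correction +6.0° → command heading 6.3°, groundspeed 143.0 kt
Leg 2: desired track 111.0°; wind correction +10.0° → command heading 121.0°, groundspeed 94.5 kt
Leg 3: desired track 117.8°; wind correction +8.7° → command heading 126.5°, groundspeed 92.7 kt
Leg 4: desired track 123.3°; wind correction +7.6° → command heading 130.9°, groundspeed 91.4 kt
Leg 5: desired track 242.8°; wind correction -14.4° → command heading 228.4°, groundspeed 112.2 kt
Leg 6: desired track 34.0°; wind correction +12.3° → command heading 46.3°, groundspeed 129.7 kt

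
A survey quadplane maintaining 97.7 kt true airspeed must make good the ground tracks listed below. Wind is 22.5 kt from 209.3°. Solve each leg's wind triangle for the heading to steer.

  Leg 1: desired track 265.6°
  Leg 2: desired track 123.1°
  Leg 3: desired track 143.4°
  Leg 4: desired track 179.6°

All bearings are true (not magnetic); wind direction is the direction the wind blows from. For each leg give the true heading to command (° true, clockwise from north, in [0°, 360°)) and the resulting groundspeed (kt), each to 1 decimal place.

Leg 1: heading=254.6°, groundspeed=83.4 kt
Leg 2: heading=136.4°, groundspeed=93.6 kt
Leg 3: heading=155.5°, groundspeed=86.3 kt
Leg 4: heading=186.2°, groundspeed=77.5 kt

Leg 1: desired track 265.6°; wind correction -11.0° → command heading 254.6°, groundspeed 83.4 kt
Leg 2: desired track 123.1°; wind correction +13.3° → command heading 136.4°, groundspeed 93.6 kt
Leg 3: desired track 143.4°; wind correction +12.1° → command heading 155.5°, groundspeed 86.3 kt
Leg 4: desired track 179.6°; wind correction +6.6° → command heading 186.2°, groundspeed 77.5 kt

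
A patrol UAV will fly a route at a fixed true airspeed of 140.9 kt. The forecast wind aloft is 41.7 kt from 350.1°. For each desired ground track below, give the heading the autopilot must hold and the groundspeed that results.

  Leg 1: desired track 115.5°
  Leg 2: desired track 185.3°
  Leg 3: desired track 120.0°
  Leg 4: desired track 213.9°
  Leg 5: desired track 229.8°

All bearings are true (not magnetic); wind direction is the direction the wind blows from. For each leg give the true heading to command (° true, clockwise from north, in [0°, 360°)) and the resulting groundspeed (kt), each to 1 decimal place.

Leg 1: desired track 115.5°; wind correction -14.0° → command heading 101.5°, groundspeed 160.9 kt
Leg 2: desired track 185.3°; wind correction +4.5° → command heading 189.8°, groundspeed 180.7 kt
Leg 3: desired track 120.0°; wind correction -13.1° → command heading 106.9°, groundspeed 164.0 kt
Leg 4: desired track 213.9°; wind correction +11.8° → command heading 225.7°, groundspeed 168.0 kt
Leg 5: desired track 229.8°; wind correction +14.8° → command heading 244.6°, groundspeed 157.3 kt

Leg 1: heading=101.5°, groundspeed=160.9 kt
Leg 2: heading=189.8°, groundspeed=180.7 kt
Leg 3: heading=106.9°, groundspeed=164.0 kt
Leg 4: heading=225.7°, groundspeed=168.0 kt
Leg 5: heading=244.6°, groundspeed=157.3 kt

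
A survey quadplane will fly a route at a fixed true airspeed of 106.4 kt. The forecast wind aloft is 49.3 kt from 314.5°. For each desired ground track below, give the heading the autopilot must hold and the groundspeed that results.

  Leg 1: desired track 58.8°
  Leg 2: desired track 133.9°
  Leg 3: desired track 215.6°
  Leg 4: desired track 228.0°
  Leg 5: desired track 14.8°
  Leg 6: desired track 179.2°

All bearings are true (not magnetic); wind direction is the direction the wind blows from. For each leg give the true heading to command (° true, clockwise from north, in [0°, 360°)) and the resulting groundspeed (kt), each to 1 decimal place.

Leg 1: desired track 58.8°; wind correction -26.7° → command heading 32.1°, groundspeed 107.2 kt
Leg 2: desired track 133.9°; wind correction -0.3° → command heading 133.6°, groundspeed 155.7 kt
Leg 3: desired track 215.6°; wind correction +27.2° → command heading 242.8°, groundspeed 102.2 kt
Leg 4: desired track 228.0°; wind correction +27.5° → command heading 255.5°, groundspeed 91.3 kt
Leg 5: desired track 14.8°; wind correction -23.7° → command heading 351.1°, groundspeed 73.0 kt
Leg 6: desired track 179.2°; wind correction +19.0° → command heading 198.2°, groundspeed 135.6 kt

Leg 1: heading=32.1°, groundspeed=107.2 kt
Leg 2: heading=133.6°, groundspeed=155.7 kt
Leg 3: heading=242.8°, groundspeed=102.2 kt
Leg 4: heading=255.5°, groundspeed=91.3 kt
Leg 5: heading=351.1°, groundspeed=73.0 kt
Leg 6: heading=198.2°, groundspeed=135.6 kt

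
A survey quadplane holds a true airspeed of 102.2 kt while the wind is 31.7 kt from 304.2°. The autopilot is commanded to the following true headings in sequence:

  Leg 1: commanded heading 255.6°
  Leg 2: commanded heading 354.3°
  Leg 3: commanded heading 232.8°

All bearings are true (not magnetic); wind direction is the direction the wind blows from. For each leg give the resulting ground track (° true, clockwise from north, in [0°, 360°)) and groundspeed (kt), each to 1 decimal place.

Leg 1: track=239.3°, groundspeed=84.6 kt
Leg 2: track=10.8°, groundspeed=85.4 kt
Leg 3: track=214.7°, groundspeed=96.9 kt

Leg 1: heading 255.6°; drift -16.3° → track 239.3°, groundspeed 84.6 kt
Leg 2: heading 354.3°; drift +16.5° → track 10.8°, groundspeed 85.4 kt
Leg 3: heading 232.8°; drift -18.1° → track 214.7°, groundspeed 96.9 kt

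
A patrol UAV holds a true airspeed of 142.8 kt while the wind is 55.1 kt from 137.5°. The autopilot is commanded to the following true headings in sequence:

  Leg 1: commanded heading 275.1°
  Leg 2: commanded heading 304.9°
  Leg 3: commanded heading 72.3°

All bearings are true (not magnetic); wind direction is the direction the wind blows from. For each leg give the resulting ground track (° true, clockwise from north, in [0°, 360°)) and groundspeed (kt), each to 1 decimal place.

Leg 1: heading 275.1°; drift +11.4° → track 286.5°, groundspeed 187.2 kt
Leg 2: heading 304.9°; drift +3.5° → track 308.4°, groundspeed 196.9 kt
Leg 3: heading 72.3°; drift -22.7° → track 49.6°, groundspeed 129.7 kt

Leg 1: track=286.5°, groundspeed=187.2 kt
Leg 2: track=308.4°, groundspeed=196.9 kt
Leg 3: track=49.6°, groundspeed=129.7 kt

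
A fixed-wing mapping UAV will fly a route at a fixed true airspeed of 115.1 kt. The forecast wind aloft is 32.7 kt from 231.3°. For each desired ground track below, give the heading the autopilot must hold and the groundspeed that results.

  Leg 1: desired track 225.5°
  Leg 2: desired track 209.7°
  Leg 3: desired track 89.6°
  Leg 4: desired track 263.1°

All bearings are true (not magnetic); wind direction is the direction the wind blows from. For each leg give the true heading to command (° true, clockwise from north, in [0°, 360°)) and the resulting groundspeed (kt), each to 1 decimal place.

Leg 1: heading=227.1°, groundspeed=82.5 kt
Leg 2: heading=215.7°, groundspeed=84.1 kt
Leg 3: heading=99.7°, groundspeed=139.0 kt
Leg 4: heading=254.5°, groundspeed=86.0 kt

Leg 1: desired track 225.5°; wind correction +1.6° → command heading 227.1°, groundspeed 82.5 kt
Leg 2: desired track 209.7°; wind correction +6.0° → command heading 215.7°, groundspeed 84.1 kt
Leg 3: desired track 89.6°; wind correction +10.1° → command heading 99.7°, groundspeed 139.0 kt
Leg 4: desired track 263.1°; wind correction -8.6° → command heading 254.5°, groundspeed 86.0 kt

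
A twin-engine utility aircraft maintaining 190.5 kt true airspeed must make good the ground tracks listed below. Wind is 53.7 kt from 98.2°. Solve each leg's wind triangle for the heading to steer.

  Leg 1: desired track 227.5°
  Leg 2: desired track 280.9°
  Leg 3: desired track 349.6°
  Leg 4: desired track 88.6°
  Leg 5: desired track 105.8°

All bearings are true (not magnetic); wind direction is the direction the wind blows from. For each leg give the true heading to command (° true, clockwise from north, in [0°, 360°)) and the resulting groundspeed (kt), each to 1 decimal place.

Leg 1: desired track 227.5°; wind correction -12.6° → command heading 214.9°, groundspeed 219.9 kt
Leg 2: desired track 280.9°; wind correction +0.8° → command heading 281.7°, groundspeed 244.1 kt
Leg 3: desired track 349.6°; wind correction +15.5° → command heading 5.1°, groundspeed 200.7 kt
Leg 4: desired track 88.6°; wind correction +2.7° → command heading 91.3°, groundspeed 137.3 kt
Leg 5: desired track 105.8°; wind correction -2.1° → command heading 103.7°, groundspeed 137.1 kt

Leg 1: heading=214.9°, groundspeed=219.9 kt
Leg 2: heading=281.7°, groundspeed=244.1 kt
Leg 3: heading=5.1°, groundspeed=200.7 kt
Leg 4: heading=91.3°, groundspeed=137.3 kt
Leg 5: heading=103.7°, groundspeed=137.1 kt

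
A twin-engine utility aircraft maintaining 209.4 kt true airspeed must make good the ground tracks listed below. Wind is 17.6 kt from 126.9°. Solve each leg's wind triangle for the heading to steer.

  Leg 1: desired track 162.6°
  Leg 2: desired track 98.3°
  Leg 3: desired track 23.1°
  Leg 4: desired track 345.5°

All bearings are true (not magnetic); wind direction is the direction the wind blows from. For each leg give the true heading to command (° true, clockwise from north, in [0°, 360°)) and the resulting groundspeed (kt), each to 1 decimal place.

Leg 1: desired track 162.6°; wind correction -2.8° → command heading 159.8°, groundspeed 194.9 kt
Leg 2: desired track 98.3°; wind correction +2.3° → command heading 100.6°, groundspeed 193.8 kt
Leg 3: desired track 23.1°; wind correction +4.7° → command heading 27.8°, groundspeed 212.9 kt
Leg 4: desired track 345.5°; wind correction +3.0° → command heading 348.5°, groundspeed 222.9 kt

Leg 1: heading=159.8°, groundspeed=194.9 kt
Leg 2: heading=100.6°, groundspeed=193.8 kt
Leg 3: heading=27.8°, groundspeed=212.9 kt
Leg 4: heading=348.5°, groundspeed=222.9 kt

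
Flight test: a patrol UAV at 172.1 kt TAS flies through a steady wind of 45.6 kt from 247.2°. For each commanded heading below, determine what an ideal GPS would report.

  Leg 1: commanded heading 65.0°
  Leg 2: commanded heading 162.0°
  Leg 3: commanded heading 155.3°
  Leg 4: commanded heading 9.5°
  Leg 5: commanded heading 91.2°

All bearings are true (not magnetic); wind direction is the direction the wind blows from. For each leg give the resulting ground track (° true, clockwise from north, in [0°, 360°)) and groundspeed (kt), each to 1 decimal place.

Leg 1: track=65.5°, groundspeed=217.7 kt
Leg 2: track=146.9°, groundspeed=174.3 kt
Leg 3: track=140.6°, groundspeed=179.5 kt
Leg 4: track=20.6°, groundspeed=200.2 kt
Leg 5: track=86.2°, groundspeed=214.6 kt

Leg 1: heading 65.0°; drift +0.5° → track 65.5°, groundspeed 217.7 kt
Leg 2: heading 162.0°; drift -15.1° → track 146.9°, groundspeed 174.3 kt
Leg 3: heading 155.3°; drift -14.7° → track 140.6°, groundspeed 179.5 kt
Leg 4: heading 9.5°; drift +11.1° → track 20.6°, groundspeed 200.2 kt
Leg 5: heading 91.2°; drift -5.0° → track 86.2°, groundspeed 214.6 kt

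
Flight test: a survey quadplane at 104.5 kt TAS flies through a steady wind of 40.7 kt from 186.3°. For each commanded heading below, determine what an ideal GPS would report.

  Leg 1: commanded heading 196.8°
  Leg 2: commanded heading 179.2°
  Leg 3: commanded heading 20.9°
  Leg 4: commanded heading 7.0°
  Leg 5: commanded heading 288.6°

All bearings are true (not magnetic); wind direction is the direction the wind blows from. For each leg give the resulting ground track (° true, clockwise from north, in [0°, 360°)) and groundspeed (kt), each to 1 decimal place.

Leg 1: track=203.4°, groundspeed=64.9 kt
Leg 2: track=174.7°, groundspeed=64.3 kt
Leg 3: track=16.8°, groundspeed=144.3 kt
Leg 4: track=6.8°, groundspeed=145.2 kt
Leg 5: track=308.0°, groundspeed=120.0 kt

Leg 1: heading 196.8°; drift +6.6° → track 203.4°, groundspeed 64.9 kt
Leg 2: heading 179.2°; drift -4.5° → track 174.7°, groundspeed 64.3 kt
Leg 3: heading 20.9°; drift -4.1° → track 16.8°, groundspeed 144.3 kt
Leg 4: heading 7.0°; drift -0.2° → track 6.8°, groundspeed 145.2 kt
Leg 5: heading 288.6°; drift +19.4° → track 308.0°, groundspeed 120.0 kt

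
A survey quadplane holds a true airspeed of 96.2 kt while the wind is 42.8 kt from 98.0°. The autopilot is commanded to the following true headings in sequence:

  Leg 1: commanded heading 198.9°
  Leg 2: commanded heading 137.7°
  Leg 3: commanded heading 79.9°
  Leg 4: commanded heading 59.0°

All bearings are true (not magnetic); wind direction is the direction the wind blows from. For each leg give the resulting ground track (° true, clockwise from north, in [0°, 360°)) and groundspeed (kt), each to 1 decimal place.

Leg 1: track=220.8°, groundspeed=112.4 kt
Leg 2: track=161.1°, groundspeed=68.9 kt
Leg 3: track=66.4°, groundspeed=57.1 kt
Leg 4: track=35.8°, groundspeed=68.5 kt

Leg 1: heading 198.9°; drift +21.9° → track 220.8°, groundspeed 112.4 kt
Leg 2: heading 137.7°; drift +23.4° → track 161.1°, groundspeed 68.9 kt
Leg 3: heading 79.9°; drift -13.5° → track 66.4°, groundspeed 57.1 kt
Leg 4: heading 59.0°; drift -23.2° → track 35.8°, groundspeed 68.5 kt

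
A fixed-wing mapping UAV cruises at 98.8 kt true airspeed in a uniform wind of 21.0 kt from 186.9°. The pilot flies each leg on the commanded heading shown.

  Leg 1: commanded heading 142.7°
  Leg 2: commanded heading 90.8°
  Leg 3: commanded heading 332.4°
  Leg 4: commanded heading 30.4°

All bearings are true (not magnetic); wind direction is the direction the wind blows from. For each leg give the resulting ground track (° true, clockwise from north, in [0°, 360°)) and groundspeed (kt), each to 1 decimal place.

Leg 1: track=132.8°, groundspeed=85.0 kt
Leg 2: track=79.1°, groundspeed=103.2 kt
Leg 3: track=338.2°, groundspeed=116.7 kt
Leg 4: track=26.3°, groundspeed=118.4 kt

Leg 1: heading 142.7°; drift -9.9° → track 132.8°, groundspeed 85.0 kt
Leg 2: heading 90.8°; drift -11.7° → track 79.1°, groundspeed 103.2 kt
Leg 3: heading 332.4°; drift +5.8° → track 338.2°, groundspeed 116.7 kt
Leg 4: heading 30.4°; drift -4.1° → track 26.3°, groundspeed 118.4 kt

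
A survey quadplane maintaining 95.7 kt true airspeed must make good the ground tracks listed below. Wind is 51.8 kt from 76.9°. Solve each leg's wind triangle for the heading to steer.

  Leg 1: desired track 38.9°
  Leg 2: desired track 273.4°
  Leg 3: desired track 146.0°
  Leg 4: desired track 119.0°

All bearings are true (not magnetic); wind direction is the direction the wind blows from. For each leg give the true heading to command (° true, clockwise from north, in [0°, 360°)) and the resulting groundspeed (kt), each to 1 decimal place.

Leg 1: desired track 38.9°; wind correction +19.5° → command heading 58.4°, groundspeed 49.4 kt
Leg 2: desired track 273.4°; wind correction +8.8° → command heading 282.2°, groundspeed 144.2 kt
Leg 3: desired track 146.0°; wind correction -30.4° → command heading 115.6°, groundspeed 64.1 kt
Leg 4: desired track 119.0°; wind correction -21.3° → command heading 97.7°, groundspeed 50.7 kt

Leg 1: heading=58.4°, groundspeed=49.4 kt
Leg 2: heading=282.2°, groundspeed=144.2 kt
Leg 3: heading=115.6°, groundspeed=64.1 kt
Leg 4: heading=97.7°, groundspeed=50.7 kt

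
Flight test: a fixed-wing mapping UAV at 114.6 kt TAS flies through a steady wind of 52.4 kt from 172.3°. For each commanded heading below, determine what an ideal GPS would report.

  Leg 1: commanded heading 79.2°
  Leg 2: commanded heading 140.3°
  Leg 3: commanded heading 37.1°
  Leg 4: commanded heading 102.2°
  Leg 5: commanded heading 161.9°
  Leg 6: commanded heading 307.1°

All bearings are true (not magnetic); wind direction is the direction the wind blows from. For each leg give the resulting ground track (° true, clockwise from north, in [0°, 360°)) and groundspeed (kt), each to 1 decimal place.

Leg 1: track=55.2°, groundspeed=128.6 kt
Leg 2: track=118.7°, groundspeed=75.5 kt
Leg 3: track=23.4°, groundspeed=156.2 kt
Leg 4: track=75.2°, groundspeed=108.6 kt
Leg 5: track=153.4°, groundspeed=63.8 kt
Leg 6: track=320.9°, groundspeed=156.0 kt

Leg 1: heading 79.2°; drift -24.0° → track 55.2°, groundspeed 128.6 kt
Leg 2: heading 140.3°; drift -21.6° → track 118.7°, groundspeed 75.5 kt
Leg 3: heading 37.1°; drift -13.7° → track 23.4°, groundspeed 156.2 kt
Leg 4: heading 102.2°; drift -27.0° → track 75.2°, groundspeed 108.6 kt
Leg 5: heading 161.9°; drift -8.5° → track 153.4°, groundspeed 63.8 kt
Leg 6: heading 307.1°; drift +13.8° → track 320.9°, groundspeed 156.0 kt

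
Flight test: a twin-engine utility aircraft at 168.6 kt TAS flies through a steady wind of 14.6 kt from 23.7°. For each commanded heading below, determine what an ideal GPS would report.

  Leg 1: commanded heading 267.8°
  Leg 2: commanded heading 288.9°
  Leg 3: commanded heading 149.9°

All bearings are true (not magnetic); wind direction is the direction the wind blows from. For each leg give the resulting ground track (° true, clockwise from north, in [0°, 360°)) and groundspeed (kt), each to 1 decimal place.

Leg 1: heading 267.8°; drift -4.3° → track 263.5°, groundspeed 175.5 kt
Leg 2: heading 288.9°; drift -4.9° → track 284.0°, groundspeed 170.4 kt
Leg 3: heading 149.9°; drift +3.8° → track 153.7°, groundspeed 177.6 kt

Leg 1: track=263.5°, groundspeed=175.5 kt
Leg 2: track=284.0°, groundspeed=170.4 kt
Leg 3: track=153.7°, groundspeed=177.6 kt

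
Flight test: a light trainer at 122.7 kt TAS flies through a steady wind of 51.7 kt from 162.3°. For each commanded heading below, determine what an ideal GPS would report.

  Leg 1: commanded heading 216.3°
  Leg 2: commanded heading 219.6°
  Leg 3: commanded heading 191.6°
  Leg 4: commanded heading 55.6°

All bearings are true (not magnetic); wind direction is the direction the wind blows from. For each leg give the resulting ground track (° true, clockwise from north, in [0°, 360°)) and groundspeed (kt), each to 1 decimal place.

Leg 1: track=240.7°, groundspeed=101.3 kt
Leg 2: track=244.3°, groundspeed=104.3 kt
Leg 3: track=209.7°, groundspeed=81.6 kt
Leg 4: track=35.8°, groundspeed=146.2 kt

Leg 1: heading 216.3°; drift +24.4° → track 240.7°, groundspeed 101.3 kt
Leg 2: heading 219.6°; drift +24.7° → track 244.3°, groundspeed 104.3 kt
Leg 3: heading 191.6°; drift +18.1° → track 209.7°, groundspeed 81.6 kt
Leg 4: heading 55.6°; drift -19.8° → track 35.8°, groundspeed 146.2 kt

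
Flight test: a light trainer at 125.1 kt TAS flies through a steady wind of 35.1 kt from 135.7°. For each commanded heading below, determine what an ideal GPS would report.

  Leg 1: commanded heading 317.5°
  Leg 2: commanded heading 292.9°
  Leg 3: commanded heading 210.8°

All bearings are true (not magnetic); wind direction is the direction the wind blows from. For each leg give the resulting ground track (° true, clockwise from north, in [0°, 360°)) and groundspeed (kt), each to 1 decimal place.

Leg 1: track=317.1°, groundspeed=160.2 kt
Leg 2: track=297.8°, groundspeed=158.0 kt
Leg 3: track=227.1°, groundspeed=120.9 kt

Leg 1: heading 317.5°; drift -0.4° → track 317.1°, groundspeed 160.2 kt
Leg 2: heading 292.9°; drift +4.9° → track 297.8°, groundspeed 158.0 kt
Leg 3: heading 210.8°; drift +16.3° → track 227.1°, groundspeed 120.9 kt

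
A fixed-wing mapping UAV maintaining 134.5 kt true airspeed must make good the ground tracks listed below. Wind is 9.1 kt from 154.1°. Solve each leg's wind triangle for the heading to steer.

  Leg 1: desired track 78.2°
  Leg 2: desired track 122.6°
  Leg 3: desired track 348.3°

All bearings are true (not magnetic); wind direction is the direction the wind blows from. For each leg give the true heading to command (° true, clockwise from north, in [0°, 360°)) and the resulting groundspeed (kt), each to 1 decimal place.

Leg 1: desired track 78.2°; wind correction +3.8° → command heading 82.0°, groundspeed 132.0 kt
Leg 2: desired track 122.6°; wind correction +2.0° → command heading 124.6°, groundspeed 126.7 kt
Leg 3: desired track 348.3°; wind correction +1.0° → command heading 349.3°, groundspeed 143.3 kt

Leg 1: heading=82.0°, groundspeed=132.0 kt
Leg 2: heading=124.6°, groundspeed=126.7 kt
Leg 3: heading=349.3°, groundspeed=143.3 kt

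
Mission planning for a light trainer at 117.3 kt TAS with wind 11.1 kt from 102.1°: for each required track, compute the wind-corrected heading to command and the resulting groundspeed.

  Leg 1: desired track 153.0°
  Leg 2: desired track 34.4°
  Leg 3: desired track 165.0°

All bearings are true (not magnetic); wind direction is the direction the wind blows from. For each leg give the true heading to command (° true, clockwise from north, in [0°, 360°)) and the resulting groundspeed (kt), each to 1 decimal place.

Leg 1: desired track 153.0°; wind correction -4.2° → command heading 148.8°, groundspeed 110.0 kt
Leg 2: desired track 34.4°; wind correction +5.0° → command heading 39.4°, groundspeed 112.6 kt
Leg 3: desired track 165.0°; wind correction -4.8° → command heading 160.2°, groundspeed 111.8 kt

Leg 1: heading=148.8°, groundspeed=110.0 kt
Leg 2: heading=39.4°, groundspeed=112.6 kt
Leg 3: heading=160.2°, groundspeed=111.8 kt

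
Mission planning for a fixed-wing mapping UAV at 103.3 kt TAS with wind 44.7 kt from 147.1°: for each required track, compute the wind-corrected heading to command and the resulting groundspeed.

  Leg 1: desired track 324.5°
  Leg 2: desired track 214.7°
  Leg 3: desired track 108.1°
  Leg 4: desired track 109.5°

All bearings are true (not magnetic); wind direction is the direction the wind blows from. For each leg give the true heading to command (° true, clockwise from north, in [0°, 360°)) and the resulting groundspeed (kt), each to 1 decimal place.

Leg 1: desired track 324.5°; wind correction -1.1° → command heading 323.4°, groundspeed 147.9 kt
Leg 2: desired track 214.7°; wind correction -23.6° → command heading 191.1°, groundspeed 77.6 kt
Leg 3: desired track 108.1°; wind correction +15.8° → command heading 123.9°, groundspeed 64.7 kt
Leg 4: desired track 109.5°; wind correction +15.3° → command heading 124.8°, groundspeed 64.2 kt

Leg 1: heading=323.4°, groundspeed=147.9 kt
Leg 2: heading=191.1°, groundspeed=77.6 kt
Leg 3: heading=123.9°, groundspeed=64.7 kt
Leg 4: heading=124.8°, groundspeed=64.2 kt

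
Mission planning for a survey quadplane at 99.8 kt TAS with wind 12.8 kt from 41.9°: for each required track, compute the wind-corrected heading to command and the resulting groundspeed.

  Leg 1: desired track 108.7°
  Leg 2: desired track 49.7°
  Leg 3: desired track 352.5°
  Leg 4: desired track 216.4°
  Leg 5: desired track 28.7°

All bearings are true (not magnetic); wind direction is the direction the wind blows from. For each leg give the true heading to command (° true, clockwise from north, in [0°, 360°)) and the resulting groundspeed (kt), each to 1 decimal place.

Leg 1: desired track 108.7°; wind correction -6.8° → command heading 101.9°, groundspeed 94.1 kt
Leg 2: desired track 49.7°; wind correction -1.0° → command heading 48.7°, groundspeed 87.1 kt
Leg 3: desired track 352.5°; wind correction +5.6° → command heading 358.1°, groundspeed 91.0 kt
Leg 4: desired track 216.4°; wind correction -0.7° → command heading 215.7°, groundspeed 112.5 kt
Leg 5: desired track 28.7°; wind correction +1.7° → command heading 30.4°, groundspeed 87.3 kt

Leg 1: heading=101.9°, groundspeed=94.1 kt
Leg 2: heading=48.7°, groundspeed=87.1 kt
Leg 3: heading=358.1°, groundspeed=91.0 kt
Leg 4: heading=215.7°, groundspeed=112.5 kt
Leg 5: heading=30.4°, groundspeed=87.3 kt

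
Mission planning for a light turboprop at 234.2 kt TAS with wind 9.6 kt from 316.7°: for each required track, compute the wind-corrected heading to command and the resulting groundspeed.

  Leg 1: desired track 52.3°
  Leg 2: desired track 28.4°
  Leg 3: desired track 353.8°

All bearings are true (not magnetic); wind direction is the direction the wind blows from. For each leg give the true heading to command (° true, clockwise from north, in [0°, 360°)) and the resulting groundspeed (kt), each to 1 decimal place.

Leg 1: heading=50.0°, groundspeed=234.9 kt
Leg 2: heading=26.2°, groundspeed=231.0 kt
Leg 3: heading=352.4°, groundspeed=226.5 kt

Leg 1: desired track 52.3°; wind correction -2.3° → command heading 50.0°, groundspeed 234.9 kt
Leg 2: desired track 28.4°; wind correction -2.2° → command heading 26.2°, groundspeed 231.0 kt
Leg 3: desired track 353.8°; wind correction -1.4° → command heading 352.4°, groundspeed 226.5 kt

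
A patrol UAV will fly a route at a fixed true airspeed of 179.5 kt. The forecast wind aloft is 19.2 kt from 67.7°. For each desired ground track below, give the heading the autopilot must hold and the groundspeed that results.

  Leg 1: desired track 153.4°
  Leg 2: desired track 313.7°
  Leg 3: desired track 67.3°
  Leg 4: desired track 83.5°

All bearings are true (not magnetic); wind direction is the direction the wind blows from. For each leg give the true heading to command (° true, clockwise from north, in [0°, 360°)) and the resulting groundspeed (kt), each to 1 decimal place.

Leg 1: desired track 153.4°; wind correction -6.1° → command heading 147.3°, groundspeed 177.0 kt
Leg 2: desired track 313.7°; wind correction +5.6° → command heading 319.3°, groundspeed 186.5 kt
Leg 3: desired track 67.3°; wind correction +0.0° → command heading 67.3°, groundspeed 160.3 kt
Leg 4: desired track 83.5°; wind correction -1.7° → command heading 81.8°, groundspeed 160.9 kt

Leg 1: heading=147.3°, groundspeed=177.0 kt
Leg 2: heading=319.3°, groundspeed=186.5 kt
Leg 3: heading=67.3°, groundspeed=160.3 kt
Leg 4: heading=81.8°, groundspeed=160.9 kt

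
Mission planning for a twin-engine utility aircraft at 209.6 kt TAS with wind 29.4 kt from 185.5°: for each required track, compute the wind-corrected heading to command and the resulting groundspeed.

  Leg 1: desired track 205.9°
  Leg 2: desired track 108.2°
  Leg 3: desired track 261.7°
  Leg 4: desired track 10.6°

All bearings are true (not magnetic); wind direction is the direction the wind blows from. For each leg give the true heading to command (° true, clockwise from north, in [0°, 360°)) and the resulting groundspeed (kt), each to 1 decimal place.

Leg 1: heading=203.1°, groundspeed=181.8 kt
Leg 2: heading=116.1°, groundspeed=201.2 kt
Leg 3: heading=253.9°, groundspeed=200.6 kt
Leg 4: heading=11.3°, groundspeed=238.9 kt

Leg 1: desired track 205.9°; wind correction -2.8° → command heading 203.1°, groundspeed 181.8 kt
Leg 2: desired track 108.2°; wind correction +7.9° → command heading 116.1°, groundspeed 201.2 kt
Leg 3: desired track 261.7°; wind correction -7.8° → command heading 253.9°, groundspeed 200.6 kt
Leg 4: desired track 10.6°; wind correction +0.7° → command heading 11.3°, groundspeed 238.9 kt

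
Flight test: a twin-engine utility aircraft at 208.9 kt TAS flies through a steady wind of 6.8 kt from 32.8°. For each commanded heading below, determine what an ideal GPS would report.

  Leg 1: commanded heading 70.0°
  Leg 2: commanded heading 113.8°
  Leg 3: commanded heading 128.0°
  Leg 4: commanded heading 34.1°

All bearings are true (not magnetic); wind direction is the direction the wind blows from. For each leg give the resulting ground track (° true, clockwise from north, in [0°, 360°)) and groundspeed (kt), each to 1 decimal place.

Leg 1: heading 70.0°; drift +1.2° → track 71.2°, groundspeed 203.5 kt
Leg 2: heading 113.8°; drift +1.9° → track 115.7°, groundspeed 207.9 kt
Leg 3: heading 128.0°; drift +1.9° → track 129.9°, groundspeed 209.6 kt
Leg 4: heading 34.1°; drift +0.0° → track 34.1°, groundspeed 202.1 kt

Leg 1: track=71.2°, groundspeed=203.5 kt
Leg 2: track=115.7°, groundspeed=207.9 kt
Leg 3: track=129.9°, groundspeed=209.6 kt
Leg 4: track=34.1°, groundspeed=202.1 kt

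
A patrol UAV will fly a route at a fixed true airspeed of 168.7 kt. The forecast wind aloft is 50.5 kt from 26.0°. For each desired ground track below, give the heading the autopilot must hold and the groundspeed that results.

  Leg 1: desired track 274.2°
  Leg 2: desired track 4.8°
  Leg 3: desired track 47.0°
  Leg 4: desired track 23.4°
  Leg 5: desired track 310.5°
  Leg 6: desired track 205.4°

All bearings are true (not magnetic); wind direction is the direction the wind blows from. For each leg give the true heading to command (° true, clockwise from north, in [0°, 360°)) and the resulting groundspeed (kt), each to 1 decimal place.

Leg 1: heading=290.3°, groundspeed=180.8 kt
Leg 2: heading=11.0°, groundspeed=120.6 kt
Leg 3: heading=40.8°, groundspeed=120.6 kt
Leg 4: heading=24.2°, groundspeed=118.2 kt
Leg 5: heading=327.3°, groundspeed=148.8 kt
Leg 6: heading=205.2°, groundspeed=219.2 kt

Leg 1: desired track 274.2°; wind correction +16.1° → command heading 290.3°, groundspeed 180.8 kt
Leg 2: desired track 4.8°; wind correction +6.2° → command heading 11.0°, groundspeed 120.6 kt
Leg 3: desired track 47.0°; wind correction -6.2° → command heading 40.8°, groundspeed 120.6 kt
Leg 4: desired track 23.4°; wind correction +0.8° → command heading 24.2°, groundspeed 118.2 kt
Leg 5: desired track 310.5°; wind correction +16.8° → command heading 327.3°, groundspeed 148.8 kt
Leg 6: desired track 205.4°; wind correction -0.2° → command heading 205.2°, groundspeed 219.2 kt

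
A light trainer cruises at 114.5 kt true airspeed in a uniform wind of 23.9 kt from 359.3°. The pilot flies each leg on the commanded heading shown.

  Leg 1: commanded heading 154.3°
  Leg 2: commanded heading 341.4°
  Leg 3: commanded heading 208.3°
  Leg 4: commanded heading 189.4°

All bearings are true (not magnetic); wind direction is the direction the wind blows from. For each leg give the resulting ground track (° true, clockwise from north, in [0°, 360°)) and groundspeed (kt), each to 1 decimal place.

Leg 1: track=158.5°, groundspeed=136.5 kt
Leg 2: track=336.8°, groundspeed=92.1 kt
Leg 3: track=203.4°, groundspeed=135.9 kt
Leg 4: track=187.7°, groundspeed=138.1 kt

Leg 1: heading 154.3°; drift +4.2° → track 158.5°, groundspeed 136.5 kt
Leg 2: heading 341.4°; drift -4.6° → track 336.8°, groundspeed 92.1 kt
Leg 3: heading 208.3°; drift -4.9° → track 203.4°, groundspeed 135.9 kt
Leg 4: heading 189.4°; drift -1.7° → track 187.7°, groundspeed 138.1 kt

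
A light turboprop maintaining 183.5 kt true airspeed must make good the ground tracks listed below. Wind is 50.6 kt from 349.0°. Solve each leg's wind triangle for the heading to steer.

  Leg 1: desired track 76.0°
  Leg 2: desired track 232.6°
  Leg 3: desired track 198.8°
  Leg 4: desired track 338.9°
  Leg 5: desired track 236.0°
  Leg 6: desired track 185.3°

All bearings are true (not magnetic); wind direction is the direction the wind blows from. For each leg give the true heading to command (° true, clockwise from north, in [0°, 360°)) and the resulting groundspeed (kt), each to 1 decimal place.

Leg 1: heading=60.0°, groundspeed=173.8 kt
Leg 2: heading=246.9°, groundspeed=200.3 kt
Leg 3: heading=206.7°, groundspeed=225.7 kt
Leg 4: heading=341.7°, groundspeed=133.5 kt
Leg 5: heading=250.7°, groundspeed=197.3 kt
Leg 6: heading=189.7°, groundspeed=231.5 kt

Leg 1: desired track 76.0°; wind correction -16.0° → command heading 60.0°, groundspeed 173.8 kt
Leg 2: desired track 232.6°; wind correction +14.3° → command heading 246.9°, groundspeed 200.3 kt
Leg 3: desired track 198.8°; wind correction +7.9° → command heading 206.7°, groundspeed 225.7 kt
Leg 4: desired track 338.9°; wind correction +2.8° → command heading 341.7°, groundspeed 133.5 kt
Leg 5: desired track 236.0°; wind correction +14.7° → command heading 250.7°, groundspeed 197.3 kt
Leg 6: desired track 185.3°; wind correction +4.4° → command heading 189.7°, groundspeed 231.5 kt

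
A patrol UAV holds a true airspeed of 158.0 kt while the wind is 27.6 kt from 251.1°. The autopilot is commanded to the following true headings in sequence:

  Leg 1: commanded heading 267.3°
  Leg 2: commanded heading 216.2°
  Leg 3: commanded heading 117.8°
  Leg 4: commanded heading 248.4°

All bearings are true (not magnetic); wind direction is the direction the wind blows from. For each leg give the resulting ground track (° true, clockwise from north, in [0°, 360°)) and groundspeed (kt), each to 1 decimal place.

Leg 1: track=270.7°, groundspeed=131.7 kt
Leg 2: track=209.5°, groundspeed=136.3 kt
Leg 3: track=111.3°, groundspeed=178.1 kt
Leg 4: track=247.8°, groundspeed=130.4 kt

Leg 1: heading 267.3°; drift +3.4° → track 270.7°, groundspeed 131.7 kt
Leg 2: heading 216.2°; drift -6.7° → track 209.5°, groundspeed 136.3 kt
Leg 3: heading 117.8°; drift -6.5° → track 111.3°, groundspeed 178.1 kt
Leg 4: heading 248.4°; drift -0.6° → track 247.8°, groundspeed 130.4 kt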